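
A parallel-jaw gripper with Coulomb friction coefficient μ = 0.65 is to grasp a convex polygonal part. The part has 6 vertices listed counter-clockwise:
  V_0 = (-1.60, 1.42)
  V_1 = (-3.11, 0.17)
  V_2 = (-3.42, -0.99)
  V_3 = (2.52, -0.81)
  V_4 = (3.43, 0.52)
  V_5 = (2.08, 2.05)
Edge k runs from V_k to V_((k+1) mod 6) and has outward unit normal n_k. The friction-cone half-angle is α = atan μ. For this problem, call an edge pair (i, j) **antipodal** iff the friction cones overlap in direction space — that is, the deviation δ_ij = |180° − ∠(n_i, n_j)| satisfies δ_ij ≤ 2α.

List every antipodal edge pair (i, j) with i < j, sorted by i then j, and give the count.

count = 7; pairs: (0,2), (0,3), (1,3), (1,4), (2,4), (2,5), (3,5)

α = atan 0.65 = 33.02°;  2α = 66.05°
n_0 = (-0.6377, +0.7703)
n_1 = (-0.9661, +0.2582)
n_2 = (+0.0303, -0.9995)
n_3 = (+0.8253, -0.5647)
n_4 = (+0.7498, +0.6616)
n_5 = (-0.1687, +0.9857)
  (0,1): δ = 144.58°  ·
  (0,2): δ = 37.88°  ✓
  (0,3): δ = 16.00°  ✓
  (0,4): δ = 91.81°  ·
  (0,5): δ = 150.10°  ·
  (1,2): δ = 73.30°  ·
  (1,3): δ = 19.42°  ✓
  (1,4): δ = 56.39°  ✓
  (1,5): δ = 114.68°  ·
  (2,3): δ = 126.12°  ·
  (2,4): δ = 50.31°  ✓
  (2,5): δ = 7.98°  ✓
  (3,4): δ = 104.20°  ·
  (3,5): δ = 45.91°  ✓
  (4,5): δ = 121.71°  ·
antipodal pairs: 7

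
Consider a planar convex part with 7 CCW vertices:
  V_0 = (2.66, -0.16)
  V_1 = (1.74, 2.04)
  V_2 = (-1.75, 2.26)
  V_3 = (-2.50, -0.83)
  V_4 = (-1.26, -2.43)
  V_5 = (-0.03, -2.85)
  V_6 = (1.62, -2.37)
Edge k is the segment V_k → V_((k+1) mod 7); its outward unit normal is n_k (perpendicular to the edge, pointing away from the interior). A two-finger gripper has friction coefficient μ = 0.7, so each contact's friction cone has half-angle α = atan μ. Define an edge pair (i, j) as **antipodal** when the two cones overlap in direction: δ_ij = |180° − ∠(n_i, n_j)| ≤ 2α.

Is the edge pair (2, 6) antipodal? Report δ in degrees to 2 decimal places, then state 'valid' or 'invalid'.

α = atan 0.7 = 34.99°;  2α = 69.98°
edge 2: e_2 = (-0.75, -3.09);  n_2 = (-0.9718, +0.2359)
edge 6: e_6 = (+1.04, +2.21);  n_6 = (+0.9048, -0.4258)
∠(n_2, n_6) = 168.44°
δ = |180° − 168.44°| = 11.56°
11.56° ≤ 2α = 69.98°  →  valid

δ = 11.56°, valid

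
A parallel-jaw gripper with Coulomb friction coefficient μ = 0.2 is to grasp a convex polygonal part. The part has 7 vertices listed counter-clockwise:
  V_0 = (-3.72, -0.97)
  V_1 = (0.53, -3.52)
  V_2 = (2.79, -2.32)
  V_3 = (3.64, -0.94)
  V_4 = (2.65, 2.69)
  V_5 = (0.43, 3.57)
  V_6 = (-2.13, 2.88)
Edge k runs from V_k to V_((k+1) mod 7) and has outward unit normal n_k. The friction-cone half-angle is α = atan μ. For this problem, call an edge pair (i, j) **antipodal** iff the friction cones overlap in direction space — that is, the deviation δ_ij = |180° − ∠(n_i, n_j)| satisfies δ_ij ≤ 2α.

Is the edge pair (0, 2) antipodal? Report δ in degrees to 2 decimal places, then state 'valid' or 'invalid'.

α = atan 0.2 = 11.31°;  2α = 22.62°
edge 0: e_0 = (+4.25, -2.55);  n_0 = (-0.5145, -0.8575)
edge 2: e_2 = (+0.85, +1.38);  n_2 = (+0.8514, -0.5244)
∠(n_0, n_2) = 89.33°
δ = |180° − 89.33°| = 90.67°
90.67° > 2α = 22.62°  →  invalid

δ = 90.67°, invalid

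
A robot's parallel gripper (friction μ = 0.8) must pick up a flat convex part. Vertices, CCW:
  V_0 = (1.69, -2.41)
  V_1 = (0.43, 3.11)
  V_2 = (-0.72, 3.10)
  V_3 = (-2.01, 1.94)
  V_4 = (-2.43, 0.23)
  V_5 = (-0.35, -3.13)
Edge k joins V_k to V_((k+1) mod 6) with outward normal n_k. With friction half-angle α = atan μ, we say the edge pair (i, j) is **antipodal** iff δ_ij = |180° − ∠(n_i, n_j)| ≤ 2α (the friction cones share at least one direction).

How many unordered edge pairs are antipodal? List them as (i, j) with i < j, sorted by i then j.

α = atan 0.8 = 38.66°;  2α = 77.32°
n_0 = (+0.9749, +0.2225)
n_1 = (-0.0087, +1.0000)
n_2 = (-0.6686, +0.7436)
n_3 = (-0.9711, +0.2385)
n_4 = (-0.8503, -0.5264)
n_5 = (+0.3328, -0.9430)
  (0,1): δ = 102.36°  ·
  (0,2): δ = 60.90°  ✓
  (0,3): δ = 26.66°  ✓
  (0,4): δ = 18.90°  ✓
  (0,5): δ = 96.58°  ·
  (1,2): δ = 138.54°  ·
  (1,3): δ = 104.30°  ·
  (1,4): δ = 58.74°  ✓
  (1,5): δ = 18.94°  ✓
  (2,3): δ = 145.76°  ·
  (2,4): δ = 100.20°  ·
  (2,5): δ = 22.52°  ✓
  (3,4): δ = 134.44°  ·
  (3,5): δ = 56.76°  ✓
  (4,5): δ = 102.32°  ·
antipodal pairs: 7

count = 7; pairs: (0,2), (0,3), (0,4), (1,4), (1,5), (2,5), (3,5)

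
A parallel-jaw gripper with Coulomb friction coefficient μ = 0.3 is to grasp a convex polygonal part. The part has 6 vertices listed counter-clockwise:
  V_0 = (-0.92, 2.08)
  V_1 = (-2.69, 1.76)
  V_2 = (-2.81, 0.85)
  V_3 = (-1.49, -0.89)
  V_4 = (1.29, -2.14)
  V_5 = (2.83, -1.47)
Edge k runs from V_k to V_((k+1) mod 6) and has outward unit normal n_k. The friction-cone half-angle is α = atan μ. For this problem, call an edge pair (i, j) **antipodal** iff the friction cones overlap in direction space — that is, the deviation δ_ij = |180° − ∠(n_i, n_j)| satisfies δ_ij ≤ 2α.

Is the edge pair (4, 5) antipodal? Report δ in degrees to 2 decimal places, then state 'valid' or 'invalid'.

α = atan 0.3 = 16.70°;  2α = 33.40°
edge 4: e_4 = (+1.54, +0.67);  n_4 = (+0.3989, -0.9170)
edge 5: e_5 = (-3.75, +3.55);  n_5 = (+0.6875, +0.7262)
∠(n_4, n_5) = 113.06°
δ = |180° − 113.06°| = 66.94°
66.94° > 2α = 33.40°  →  invalid

δ = 66.94°, invalid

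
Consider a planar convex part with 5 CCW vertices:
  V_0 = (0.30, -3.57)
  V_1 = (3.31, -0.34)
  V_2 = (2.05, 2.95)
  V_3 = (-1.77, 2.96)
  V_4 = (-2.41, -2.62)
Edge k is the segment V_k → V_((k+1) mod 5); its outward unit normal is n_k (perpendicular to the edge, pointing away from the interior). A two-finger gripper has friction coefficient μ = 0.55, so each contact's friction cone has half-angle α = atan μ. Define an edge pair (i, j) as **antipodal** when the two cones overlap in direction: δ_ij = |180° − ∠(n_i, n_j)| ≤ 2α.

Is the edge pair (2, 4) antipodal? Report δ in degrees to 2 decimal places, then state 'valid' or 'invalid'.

α = atan 0.55 = 28.81°;  2α = 57.62°
edge 2: e_2 = (-3.82, +0.01);  n_2 = (+0.0026, +1.0000)
edge 4: e_4 = (+2.71, -0.95);  n_4 = (-0.3308, -0.9437)
∠(n_2, n_4) = 160.83°
δ = |180° − 160.83°| = 19.17°
19.17° ≤ 2α = 57.62°  →  valid

δ = 19.17°, valid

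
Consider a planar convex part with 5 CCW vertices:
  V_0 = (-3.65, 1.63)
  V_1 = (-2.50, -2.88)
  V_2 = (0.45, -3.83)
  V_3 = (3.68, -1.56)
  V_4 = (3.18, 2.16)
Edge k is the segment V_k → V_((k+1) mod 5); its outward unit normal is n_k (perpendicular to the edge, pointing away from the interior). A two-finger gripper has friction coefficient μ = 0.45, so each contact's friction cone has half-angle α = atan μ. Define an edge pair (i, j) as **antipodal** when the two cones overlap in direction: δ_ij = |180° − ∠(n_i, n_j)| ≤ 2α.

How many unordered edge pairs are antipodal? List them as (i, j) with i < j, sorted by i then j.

count = 3; pairs: (0,3), (1,4), (2,4)

α = atan 0.45 = 24.23°;  2α = 48.46°
n_0 = (-0.9690, -0.2471)
n_1 = (-0.3065, -0.9519)
n_2 = (+0.5750, -0.8182)
n_3 = (+0.9911, +0.1332)
n_4 = (-0.0774, +0.9970)
  (0,1): δ = 122.16°  ·
  (0,2): δ = 69.21°  ·
  (0,3): δ = 6.65°  ✓
  (0,4): δ = 80.13°  ·
  (1,2): δ = 127.05°  ·
  (1,3): δ = 64.49°  ·
  (1,4): δ = 22.29°  ✓
  (2,3): δ = 117.44°  ·
  (2,4): δ = 30.66°  ✓
  (3,4): δ = 93.22°  ·
antipodal pairs: 3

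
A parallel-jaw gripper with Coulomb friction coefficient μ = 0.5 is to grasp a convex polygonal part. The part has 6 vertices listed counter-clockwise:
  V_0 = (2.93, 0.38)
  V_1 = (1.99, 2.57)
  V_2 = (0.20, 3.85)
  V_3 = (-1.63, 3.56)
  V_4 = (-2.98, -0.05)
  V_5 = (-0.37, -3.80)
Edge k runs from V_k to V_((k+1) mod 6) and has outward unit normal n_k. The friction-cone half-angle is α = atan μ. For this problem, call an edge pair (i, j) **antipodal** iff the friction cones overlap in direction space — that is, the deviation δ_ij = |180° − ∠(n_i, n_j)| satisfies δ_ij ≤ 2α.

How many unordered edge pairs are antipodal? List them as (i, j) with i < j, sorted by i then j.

α = atan 0.5 = 26.57°;  2α = 53.13°
n_0 = (+0.9189, +0.3944)
n_1 = (+0.5817, +0.8134)
n_2 = (-0.1565, +0.9877)
n_3 = (-0.9366, +0.3503)
n_4 = (-0.8208, -0.5713)
n_5 = (+0.7849, -0.6196)
  (0,1): δ = 148.80°  ·
  (0,2): δ = 104.23°  ·
  (0,3): δ = 43.73°  ✓
  (0,4): δ = 11.61°  ✓
  (0,5): δ = 118.48°  ·
  (1,2): δ = 135.43°  ·
  (1,3): δ = 74.94°  ·
  (1,4): δ = 19.59°  ✓
  (1,5): δ = 87.28°  ·
  (2,3): δ = 119.51°  ·
  (2,4): δ = 64.17°  ·
  (2,5): δ = 42.71°  ✓
  (3,4): δ = 124.66°  ·
  (3,5): δ = 17.79°  ✓
  (4,5): δ = 73.13°  ·
antipodal pairs: 5

count = 5; pairs: (0,3), (0,4), (1,4), (2,5), (3,5)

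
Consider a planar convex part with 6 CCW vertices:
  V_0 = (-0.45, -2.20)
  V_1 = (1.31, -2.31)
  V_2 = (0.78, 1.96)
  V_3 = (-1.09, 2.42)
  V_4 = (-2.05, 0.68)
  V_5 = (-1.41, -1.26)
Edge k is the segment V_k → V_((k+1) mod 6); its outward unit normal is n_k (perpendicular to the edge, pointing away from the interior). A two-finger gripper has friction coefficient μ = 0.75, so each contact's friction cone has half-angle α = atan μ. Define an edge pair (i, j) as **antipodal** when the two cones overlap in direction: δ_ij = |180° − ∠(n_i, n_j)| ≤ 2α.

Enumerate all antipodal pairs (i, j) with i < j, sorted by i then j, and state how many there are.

α = atan 0.75 = 36.87°;  2α = 73.74°
n_0 = (-0.0624, -0.9981)
n_1 = (+0.9924, +0.1232)
n_2 = (+0.2389, +0.9711)
n_3 = (-0.8756, +0.4831)
n_4 = (-0.9497, -0.3133)
n_5 = (-0.6996, -0.7145)
  (0,1): δ = 79.35°  ·
  (0,2): δ = 10.24°  ✓
  (0,3): δ = 64.69°  ✓
  (0,4): δ = 111.83°  ·
  (0,5): δ = 139.18°  ·
  (1,2): δ = 110.90°  ·
  (1,3): δ = 35.96°  ✓
  (1,4): δ = 11.18°  ✓
  (1,5): δ = 38.53°  ✓
  (2,3): δ = 105.07°  ·
  (2,4): δ = 57.92°  ✓
  (2,5): δ = 30.58°  ✓
  (3,4): δ = 132.86°  ·
  (3,5): δ = 105.51°  ·
  (4,5): δ = 152.65°  ·
antipodal pairs: 7

count = 7; pairs: (0,2), (0,3), (1,3), (1,4), (1,5), (2,4), (2,5)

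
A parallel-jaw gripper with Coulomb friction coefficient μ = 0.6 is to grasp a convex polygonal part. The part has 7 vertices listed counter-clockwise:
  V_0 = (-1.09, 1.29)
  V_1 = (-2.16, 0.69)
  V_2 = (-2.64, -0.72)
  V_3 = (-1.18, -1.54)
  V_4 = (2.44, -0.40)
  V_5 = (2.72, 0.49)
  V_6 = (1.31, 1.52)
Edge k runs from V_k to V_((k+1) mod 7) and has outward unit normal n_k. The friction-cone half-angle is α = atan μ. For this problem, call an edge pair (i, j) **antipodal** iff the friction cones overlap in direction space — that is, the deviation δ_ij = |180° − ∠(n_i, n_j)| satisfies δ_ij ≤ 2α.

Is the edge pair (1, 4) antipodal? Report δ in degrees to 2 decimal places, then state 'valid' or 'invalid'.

δ = 1.34°, valid

α = atan 0.6 = 30.96°;  2α = 61.93°
edge 1: e_1 = (-0.48, -1.41);  n_1 = (-0.9466, +0.3223)
edge 4: e_4 = (+0.28, +0.89);  n_4 = (+0.9539, -0.3001)
∠(n_1, n_4) = 178.66°
δ = |180° − 178.66°| = 1.34°
1.34° ≤ 2α = 61.93°  →  valid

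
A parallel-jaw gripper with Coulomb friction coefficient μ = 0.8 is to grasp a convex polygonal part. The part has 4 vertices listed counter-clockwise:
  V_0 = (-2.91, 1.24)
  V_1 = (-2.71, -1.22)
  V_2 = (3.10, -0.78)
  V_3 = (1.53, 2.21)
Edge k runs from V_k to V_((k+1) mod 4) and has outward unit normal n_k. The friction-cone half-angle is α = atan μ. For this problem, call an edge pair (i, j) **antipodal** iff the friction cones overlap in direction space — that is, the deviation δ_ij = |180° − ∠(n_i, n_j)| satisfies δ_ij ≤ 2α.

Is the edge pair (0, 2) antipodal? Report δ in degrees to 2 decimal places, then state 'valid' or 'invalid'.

α = atan 0.8 = 38.66°;  2α = 77.32°
edge 0: e_0 = (+0.20, -2.46);  n_0 = (-0.9967, -0.0810)
edge 2: e_2 = (-1.57, +2.99);  n_2 = (+0.8854, +0.4649)
∠(n_0, n_2) = 156.94°
δ = |180° − 156.94°| = 23.06°
23.06° ≤ 2α = 77.32°  →  valid

δ = 23.06°, valid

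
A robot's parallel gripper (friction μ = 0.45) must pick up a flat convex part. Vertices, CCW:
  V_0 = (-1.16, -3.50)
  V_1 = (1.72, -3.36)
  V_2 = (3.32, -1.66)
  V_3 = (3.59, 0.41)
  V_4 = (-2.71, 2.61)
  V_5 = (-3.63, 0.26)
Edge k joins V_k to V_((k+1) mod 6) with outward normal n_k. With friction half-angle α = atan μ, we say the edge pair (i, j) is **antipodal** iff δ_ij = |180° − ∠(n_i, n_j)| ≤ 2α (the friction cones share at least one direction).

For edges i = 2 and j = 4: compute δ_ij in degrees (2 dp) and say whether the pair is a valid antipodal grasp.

α = atan 0.45 = 24.23°;  2α = 48.46°
edge 2: e_2 = (+0.27, +2.07);  n_2 = (+0.9916, -0.1293)
edge 4: e_4 = (-0.92, -2.35);  n_4 = (-0.9312, +0.3645)
∠(n_2, n_4) = 166.05°
δ = |180° − 166.05°| = 13.95°
13.95° ≤ 2α = 48.46°  →  valid

δ = 13.95°, valid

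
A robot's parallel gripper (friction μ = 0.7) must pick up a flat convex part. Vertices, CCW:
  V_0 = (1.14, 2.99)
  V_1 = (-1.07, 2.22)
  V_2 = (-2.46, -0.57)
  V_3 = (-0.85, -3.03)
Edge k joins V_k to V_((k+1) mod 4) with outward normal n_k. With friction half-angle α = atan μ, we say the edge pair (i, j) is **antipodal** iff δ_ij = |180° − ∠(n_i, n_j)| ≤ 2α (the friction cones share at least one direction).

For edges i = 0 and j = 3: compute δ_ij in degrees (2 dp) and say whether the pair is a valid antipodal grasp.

δ = 52.50°, valid

α = atan 0.7 = 34.99°;  2α = 69.98°
edge 0: e_0 = (-2.21, -0.77);  n_0 = (-0.3290, +0.9443)
edge 3: e_3 = (+1.99, +6.02);  n_3 = (+0.9495, -0.3139)
∠(n_0, n_3) = 127.50°
δ = |180° − 127.50°| = 52.50°
52.50° ≤ 2α = 69.98°  →  valid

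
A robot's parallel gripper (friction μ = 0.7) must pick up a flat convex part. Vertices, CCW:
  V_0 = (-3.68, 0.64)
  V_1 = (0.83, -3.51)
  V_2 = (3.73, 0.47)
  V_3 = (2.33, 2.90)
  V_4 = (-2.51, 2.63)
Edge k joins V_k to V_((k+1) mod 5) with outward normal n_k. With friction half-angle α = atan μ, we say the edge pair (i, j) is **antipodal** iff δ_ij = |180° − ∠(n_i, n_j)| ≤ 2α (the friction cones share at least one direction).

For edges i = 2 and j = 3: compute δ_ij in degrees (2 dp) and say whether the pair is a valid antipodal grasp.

δ = 116.75°, invalid

α = atan 0.7 = 34.99°;  2α = 69.98°
edge 2: e_2 = (-1.40, +2.43);  n_2 = (+0.8665, +0.4992)
edge 3: e_3 = (-4.84, -0.27);  n_3 = (-0.0557, +0.9984)
∠(n_2, n_3) = 63.25°
δ = |180° − 63.25°| = 116.75°
116.75° > 2α = 69.98°  →  invalid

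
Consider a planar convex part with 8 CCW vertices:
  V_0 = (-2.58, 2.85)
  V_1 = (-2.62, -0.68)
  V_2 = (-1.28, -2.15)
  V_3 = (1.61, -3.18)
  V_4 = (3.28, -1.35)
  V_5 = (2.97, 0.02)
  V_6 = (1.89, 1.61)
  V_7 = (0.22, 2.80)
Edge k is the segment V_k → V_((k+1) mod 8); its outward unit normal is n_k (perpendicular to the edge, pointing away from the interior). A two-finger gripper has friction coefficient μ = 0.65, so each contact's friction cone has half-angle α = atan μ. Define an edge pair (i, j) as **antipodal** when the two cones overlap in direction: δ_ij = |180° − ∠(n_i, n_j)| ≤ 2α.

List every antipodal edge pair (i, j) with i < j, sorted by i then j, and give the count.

α = atan 0.65 = 33.02°;  2α = 66.05°
n_0 = (-0.9999, +0.0113)
n_1 = (-0.7390, -0.6737)
n_2 = (-0.3357, -0.9420)
n_3 = (+0.7387, -0.6741)
n_4 = (+0.9753, +0.2207)
n_5 = (+0.8272, +0.5619)
n_6 = (+0.5803, +0.8144)
n_7 = (+0.0179, +0.9998)
  (0,1): δ = 137.00°  ·
  (0,2): δ = 108.97°  ·
  (0,3): δ = 41.73°  ✓
  (0,4): δ = 13.40°  ✓
  (0,5): δ = 34.84°  ✓
  (0,6): δ = 55.18°  ✓
  (0,7): δ = 89.63°  ·
  (1,2): δ = 151.97°  ·
  (1,3): δ = 84.73°  ·
  (1,4): δ = 29.60°  ✓
  (1,5): δ = 8.17°  ✓
  (1,6): δ = 12.18°  ✓
  (1,7): δ = 46.63°  ✓
  (2,3): δ = 112.77°  ·
  (2,4): δ = 57.63°  ✓
  (2,5): δ = 36.20°  ✓
  (2,6): δ = 15.86°  ✓
  (2,7): δ = 18.59°  ✓
  (3,4): δ = 124.87°  ·
  (3,5): δ = 103.43°  ·
  (3,6): δ = 83.09°  ·
  (3,7): δ = 48.64°  ✓
  (4,5): δ = 158.56°  ·
  (4,6): δ = 138.22°  ·
  (4,7): δ = 103.77°  ·
  (5,6): δ = 159.66°  ·
  (5,7): δ = 125.21°  ·
  (6,7): δ = 145.55°  ·
antipodal pairs: 13

count = 13; pairs: (0,3), (0,4), (0,5), (0,6), (1,4), (1,5), (1,6), (1,7), (2,4), (2,5), (2,6), (2,7), (3,7)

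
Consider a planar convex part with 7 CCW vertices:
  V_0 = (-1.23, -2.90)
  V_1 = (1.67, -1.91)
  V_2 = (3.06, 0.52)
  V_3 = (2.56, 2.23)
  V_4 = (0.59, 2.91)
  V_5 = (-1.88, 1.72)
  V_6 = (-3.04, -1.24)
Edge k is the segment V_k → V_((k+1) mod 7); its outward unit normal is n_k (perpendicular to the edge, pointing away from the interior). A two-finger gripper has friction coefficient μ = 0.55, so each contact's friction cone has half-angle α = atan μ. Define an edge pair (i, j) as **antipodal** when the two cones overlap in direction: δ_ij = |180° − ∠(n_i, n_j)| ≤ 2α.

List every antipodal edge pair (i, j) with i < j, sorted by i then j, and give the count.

α = atan 0.55 = 28.81°;  2α = 57.62°
n_0 = (+0.3231, -0.9464)
n_1 = (+0.8680, -0.4965)
n_2 = (+0.9598, +0.2806)
n_3 = (+0.3263, +0.9453)
n_4 = (-0.4340, +0.9009)
n_5 = (-0.9311, +0.3649)
n_6 = (-0.6759, -0.7370)
  (0,1): δ = 138.62°  ·
  (0,2): δ = 92.55°  ·
  (0,3): δ = 37.89°  ✓
  (0,4): δ = 6.88°  ✓
  (0,5): δ = 49.75°  ✓
  (0,6): δ = 118.63°  ·
  (1,2): δ = 133.93°  ·
  (1,3): δ = 79.27°  ·
  (1,4): δ = 34.51°  ✓
  (1,5): δ = 8.37°  ✓
  (1,6): δ = 77.25°  ·
  (2,3): δ = 125.34°  ·
  (2,4): δ = 80.57°  ·
  (2,5): δ = 37.70°  ✓
  (2,6): δ = 31.18°  ✓
  (3,4): δ = 135.23°  ·
  (3,5): δ = 92.36°  ·
  (3,6): δ = 23.48°  ✓
  (4,5): δ = 137.12°  ·
  (4,6): δ = 68.25°  ·
  (5,6): δ = 111.12°  ·
antipodal pairs: 8

count = 8; pairs: (0,3), (0,4), (0,5), (1,4), (1,5), (2,5), (2,6), (3,6)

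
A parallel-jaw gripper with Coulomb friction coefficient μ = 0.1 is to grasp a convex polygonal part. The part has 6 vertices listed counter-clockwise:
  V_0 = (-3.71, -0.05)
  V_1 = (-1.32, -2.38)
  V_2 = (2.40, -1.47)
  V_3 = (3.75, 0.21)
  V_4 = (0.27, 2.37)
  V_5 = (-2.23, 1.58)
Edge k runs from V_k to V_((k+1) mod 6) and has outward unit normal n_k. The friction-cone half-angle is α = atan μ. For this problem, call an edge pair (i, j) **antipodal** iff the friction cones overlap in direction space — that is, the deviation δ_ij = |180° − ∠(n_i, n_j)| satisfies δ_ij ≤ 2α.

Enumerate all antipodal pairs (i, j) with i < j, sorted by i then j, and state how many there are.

count = 2; pairs: (1,4), (2,5)

α = atan 0.1 = 5.71°;  2α = 11.42°
n_0 = (-0.6981, -0.7160)
n_1 = (+0.2376, -0.9714)
n_2 = (+0.7795, -0.6264)
n_3 = (+0.5274, +0.8496)
n_4 = (-0.3013, +0.9535)
n_5 = (-0.7404, +0.6722)
  (0,1): δ = 121.98°  ·
  (0,2): δ = 84.51°  ·
  (0,3): δ = 12.44°  ·
  (0,4): δ = 61.81°  ·
  (0,5): δ = 92.03°  ·
  (1,2): δ = 142.53°  ·
  (1,3): δ = 45.57°  ·
  (1,4): δ = 3.79°  ✓
  (1,5): δ = 34.02°  ·
  (2,3): δ = 83.04°  ·
  (2,4): δ = 33.68°  ·
  (2,5): δ = 3.45°  ✓
  (3,4): δ = 130.64°  ·
  (3,5): δ = 100.41°  ·
  (4,5): δ = 149.78°  ·
antipodal pairs: 2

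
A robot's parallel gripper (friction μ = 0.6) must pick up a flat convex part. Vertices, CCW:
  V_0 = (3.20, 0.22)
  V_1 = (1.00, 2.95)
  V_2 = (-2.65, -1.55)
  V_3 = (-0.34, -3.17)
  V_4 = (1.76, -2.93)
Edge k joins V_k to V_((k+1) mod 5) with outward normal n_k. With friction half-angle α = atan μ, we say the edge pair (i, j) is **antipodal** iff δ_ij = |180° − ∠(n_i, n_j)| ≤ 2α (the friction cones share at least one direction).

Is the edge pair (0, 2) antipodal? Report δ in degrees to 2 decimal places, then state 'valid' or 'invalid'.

α = atan 0.6 = 30.96°;  2α = 61.93°
edge 0: e_0 = (-2.20, +2.73);  n_0 = (+0.7786, +0.6275)
edge 2: e_2 = (+2.31, -1.62);  n_2 = (-0.5742, -0.8187)
∠(n_0, n_2) = 163.91°
δ = |180° − 163.91°| = 16.09°
16.09° ≤ 2α = 61.93°  →  valid

δ = 16.09°, valid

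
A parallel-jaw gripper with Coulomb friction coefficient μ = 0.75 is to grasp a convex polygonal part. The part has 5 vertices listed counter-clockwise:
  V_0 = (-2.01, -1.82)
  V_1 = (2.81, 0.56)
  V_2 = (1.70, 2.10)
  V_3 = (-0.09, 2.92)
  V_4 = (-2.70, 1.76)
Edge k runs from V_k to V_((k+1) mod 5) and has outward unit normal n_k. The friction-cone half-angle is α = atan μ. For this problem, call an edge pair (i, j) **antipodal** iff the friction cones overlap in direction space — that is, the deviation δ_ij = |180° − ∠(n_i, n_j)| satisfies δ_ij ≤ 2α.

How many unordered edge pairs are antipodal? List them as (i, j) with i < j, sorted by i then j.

α = atan 0.75 = 36.87°;  2α = 73.74°
n_0 = (+0.4427, -0.8966)
n_1 = (+0.8112, +0.5847)
n_2 = (+0.4165, +0.9091)
n_3 = (-0.4061, +0.9138)
n_4 = (-0.9819, -0.1893)
  (0,1): δ = 80.50°  ·
  (0,2): δ = 50.89°  ✓
  (0,3): δ = 2.32°  ✓
  (0,4): δ = 74.63°  ·
  (1,2): δ = 150.40°  ·
  (1,3): δ = 101.82°  ·
  (1,4): δ = 24.87°  ✓
  (2,3): δ = 131.42°  ·
  (2,4): δ = 54.48°  ✓
  (3,4): δ = 103.05°  ·
antipodal pairs: 4

count = 4; pairs: (0,2), (0,3), (1,4), (2,4)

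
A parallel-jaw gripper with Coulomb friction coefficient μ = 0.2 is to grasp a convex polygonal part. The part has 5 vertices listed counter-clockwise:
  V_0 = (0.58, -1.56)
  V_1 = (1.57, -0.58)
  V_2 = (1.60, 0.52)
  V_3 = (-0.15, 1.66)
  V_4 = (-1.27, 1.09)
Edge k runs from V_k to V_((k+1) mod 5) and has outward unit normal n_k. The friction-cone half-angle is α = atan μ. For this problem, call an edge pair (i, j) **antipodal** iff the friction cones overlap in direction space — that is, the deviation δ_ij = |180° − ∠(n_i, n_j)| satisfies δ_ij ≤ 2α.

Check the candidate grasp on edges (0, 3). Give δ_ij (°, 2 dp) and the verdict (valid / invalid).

δ = 17.74°, valid

α = atan 0.2 = 11.31°;  2α = 22.62°
edge 0: e_0 = (+0.99, +0.98);  n_0 = (+0.7035, -0.7107)
edge 3: e_3 = (-1.12, -0.57);  n_3 = (-0.4536, +0.8912)
∠(n_0, n_3) = 162.26°
δ = |180° − 162.26°| = 17.74°
17.74° ≤ 2α = 22.62°  →  valid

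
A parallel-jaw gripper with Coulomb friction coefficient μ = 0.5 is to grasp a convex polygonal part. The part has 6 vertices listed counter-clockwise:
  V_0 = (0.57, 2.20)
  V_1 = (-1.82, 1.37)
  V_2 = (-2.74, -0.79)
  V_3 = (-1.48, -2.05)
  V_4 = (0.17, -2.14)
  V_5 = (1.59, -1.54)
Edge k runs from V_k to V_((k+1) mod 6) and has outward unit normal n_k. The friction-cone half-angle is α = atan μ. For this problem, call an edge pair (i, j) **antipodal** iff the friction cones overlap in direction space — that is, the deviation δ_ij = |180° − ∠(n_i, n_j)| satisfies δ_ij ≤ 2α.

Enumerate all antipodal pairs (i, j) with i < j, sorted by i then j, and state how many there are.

count = 5; pairs: (0,3), (0,4), (1,4), (1,5), (2,5)

α = atan 0.5 = 26.57°;  2α = 53.13°
n_0 = (-0.3281, +0.9447)
n_1 = (-0.9200, +0.3919)
n_2 = (-0.7071, -0.7071)
n_3 = (-0.0545, -0.9985)
n_4 = (+0.3892, -0.9211)
n_5 = (+0.9648, +0.2631)
  (0,1): δ = 132.22°  ·
  (0,2): δ = 64.15°  ·
  (0,3): δ = 22.27°  ✓
  (0,4): δ = 3.75°  ✓
  (0,5): δ = 86.10°  ·
  (1,2): δ = 111.93°  ·
  (1,3): δ = 70.05°  ·
  (1,4): δ = 44.02°  ✓
  (1,5): δ = 38.33°  ✓
  (2,3): δ = 138.12°  ·
  (2,4): δ = 112.09°  ·
  (2,5): δ = 29.74°  ✓
  (3,4): δ = 153.97°  ·
  (3,5): δ = 71.62°  ·
  (4,5): δ = 97.65°  ·
antipodal pairs: 5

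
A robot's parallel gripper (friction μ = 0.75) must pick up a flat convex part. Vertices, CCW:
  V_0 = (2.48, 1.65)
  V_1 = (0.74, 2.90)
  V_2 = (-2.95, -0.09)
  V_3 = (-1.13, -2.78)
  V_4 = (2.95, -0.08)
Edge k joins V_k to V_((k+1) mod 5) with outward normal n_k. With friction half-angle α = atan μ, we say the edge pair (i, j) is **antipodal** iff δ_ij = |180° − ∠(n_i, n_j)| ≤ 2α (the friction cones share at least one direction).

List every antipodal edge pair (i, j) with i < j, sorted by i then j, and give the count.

count = 5; pairs: (0,2), (0,3), (1,3), (1,4), (2,4)

α = atan 0.75 = 36.87°;  2α = 73.74°
n_0 = (+0.5834, +0.8122)
n_1 = (-0.6296, +0.7770)
n_2 = (-0.8282, -0.5604)
n_3 = (+0.5519, -0.8339)
n_4 = (+0.9650, +0.2622)
  (0,1): δ = 105.29°  ·
  (0,2): δ = 20.23°  ✓
  (0,3): δ = 69.19°  ✓
  (0,4): δ = 140.89°  ·
  (1,2): δ = 94.94°  ·
  (1,3): δ = 5.52°  ✓
  (1,4): δ = 66.18°  ✓
  (2,3): δ = 90.59°  ·
  (2,4): δ = 18.88°  ✓
  (3,4): δ = 108.30°  ·
antipodal pairs: 5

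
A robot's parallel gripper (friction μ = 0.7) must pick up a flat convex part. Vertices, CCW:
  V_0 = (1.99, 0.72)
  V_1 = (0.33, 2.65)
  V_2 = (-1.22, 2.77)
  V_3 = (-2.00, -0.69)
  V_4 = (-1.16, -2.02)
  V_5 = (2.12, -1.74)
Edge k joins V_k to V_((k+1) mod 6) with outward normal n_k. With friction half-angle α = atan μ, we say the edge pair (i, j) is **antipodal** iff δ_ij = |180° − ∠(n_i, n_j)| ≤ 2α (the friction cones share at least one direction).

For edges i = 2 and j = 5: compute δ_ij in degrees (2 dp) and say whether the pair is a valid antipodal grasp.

α = atan 0.7 = 34.99°;  2α = 69.98°
edge 2: e_2 = (-0.78, -3.46);  n_2 = (-0.9755, +0.2199)
edge 5: e_5 = (-0.13, +2.46);  n_5 = (+0.9986, +0.0528)
∠(n_2, n_5) = 164.27°
δ = |180° − 164.27°| = 15.73°
15.73° ≤ 2α = 69.98°  →  valid

δ = 15.73°, valid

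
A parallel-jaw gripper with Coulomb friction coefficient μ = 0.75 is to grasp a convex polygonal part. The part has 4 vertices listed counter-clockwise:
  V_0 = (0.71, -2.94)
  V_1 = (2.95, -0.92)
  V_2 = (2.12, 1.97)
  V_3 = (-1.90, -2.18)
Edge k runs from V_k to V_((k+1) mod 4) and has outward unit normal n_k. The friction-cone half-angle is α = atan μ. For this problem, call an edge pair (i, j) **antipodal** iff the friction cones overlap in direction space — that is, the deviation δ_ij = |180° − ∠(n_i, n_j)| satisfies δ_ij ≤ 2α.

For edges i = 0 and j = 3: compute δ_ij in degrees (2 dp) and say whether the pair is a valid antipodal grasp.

δ = 121.72°, invalid

α = atan 0.75 = 36.87°;  2α = 73.74°
edge 0: e_0 = (+2.24, +2.02);  n_0 = (+0.6697, -0.7426)
edge 3: e_3 = (+2.61, -0.76);  n_3 = (-0.2796, -0.9601)
∠(n_0, n_3) = 58.28°
δ = |180° − 58.28°| = 121.72°
121.72° > 2α = 73.74°  →  invalid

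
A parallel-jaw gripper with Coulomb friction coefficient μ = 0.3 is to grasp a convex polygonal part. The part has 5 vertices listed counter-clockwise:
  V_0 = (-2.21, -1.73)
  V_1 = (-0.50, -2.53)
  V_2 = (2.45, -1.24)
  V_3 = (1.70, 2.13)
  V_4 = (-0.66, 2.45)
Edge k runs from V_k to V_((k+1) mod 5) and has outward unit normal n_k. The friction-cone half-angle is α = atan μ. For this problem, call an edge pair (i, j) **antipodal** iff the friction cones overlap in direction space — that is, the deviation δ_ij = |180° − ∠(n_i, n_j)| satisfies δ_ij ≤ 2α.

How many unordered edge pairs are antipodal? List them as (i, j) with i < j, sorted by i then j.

count = 3; pairs: (0,3), (1,3), (2,4)

α = atan 0.3 = 16.70°;  2α = 33.40°
n_0 = (-0.4238, -0.9058)
n_1 = (+0.4007, -0.9162)
n_2 = (+0.9761, +0.2172)
n_3 = (+0.1344, +0.9909)
n_4 = (-0.9376, +0.3477)
  (0,1): δ = 131.31°  ·
  (0,2): δ = 52.38°  ·
  (0,3): δ = 17.35°  ✓
  (0,4): δ = 94.73°  ·
  (1,2): δ = 101.07°  ·
  (1,3): δ = 31.34°  ✓
  (1,4): δ = 46.04°  ·
  (2,3): δ = 110.27°  ·
  (2,4): δ = 32.89°  ✓
  (3,4): δ = 102.62°  ·
antipodal pairs: 3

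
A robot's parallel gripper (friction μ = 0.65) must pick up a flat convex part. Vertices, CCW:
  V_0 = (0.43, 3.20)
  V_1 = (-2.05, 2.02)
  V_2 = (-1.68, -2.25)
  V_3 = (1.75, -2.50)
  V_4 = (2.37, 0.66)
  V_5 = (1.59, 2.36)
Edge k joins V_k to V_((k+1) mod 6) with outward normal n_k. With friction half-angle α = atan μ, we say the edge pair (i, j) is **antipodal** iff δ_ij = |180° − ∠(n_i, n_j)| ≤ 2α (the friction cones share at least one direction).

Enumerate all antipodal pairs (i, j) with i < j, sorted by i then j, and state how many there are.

count = 7; pairs: (0,2), (0,3), (1,3), (1,4), (1,5), (2,4), (2,5)

α = atan 0.65 = 33.02°;  2α = 66.05°
n_0 = (-0.4297, +0.9030)
n_1 = (-0.9963, -0.0863)
n_2 = (-0.0727, -0.9974)
n_3 = (+0.9813, -0.1925)
n_4 = (+0.9089, +0.4170)
n_5 = (+0.5865, +0.8099)
  (0,1): δ = 110.49°  ·
  (0,2): δ = 29.61°  ✓
  (0,3): δ = 53.45°  ✓
  (0,4): δ = 89.20°  ·
  (0,5): δ = 118.64°  ·
  (1,2): δ = 99.12°  ·
  (1,3): δ = 16.05°  ✓
  (1,4): δ = 19.69°  ✓
  (1,5): δ = 49.14°  ✓
  (2,3): δ = 96.93°  ·
  (2,4): δ = 61.18°  ✓
  (2,5): δ = 31.74°  ✓
  (3,4): δ = 144.25°  ·
  (3,5): δ = 114.81°  ·
  (4,5): δ = 150.56°  ·
antipodal pairs: 7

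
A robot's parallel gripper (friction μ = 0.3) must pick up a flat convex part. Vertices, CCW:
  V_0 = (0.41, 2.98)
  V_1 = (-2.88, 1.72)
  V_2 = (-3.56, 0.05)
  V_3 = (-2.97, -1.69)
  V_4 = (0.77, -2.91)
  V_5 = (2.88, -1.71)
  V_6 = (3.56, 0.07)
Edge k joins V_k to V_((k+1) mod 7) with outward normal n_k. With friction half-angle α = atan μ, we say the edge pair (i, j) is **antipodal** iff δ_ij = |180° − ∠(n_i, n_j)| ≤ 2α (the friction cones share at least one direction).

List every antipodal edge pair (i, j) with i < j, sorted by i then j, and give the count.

α = atan 0.3 = 16.70°;  2α = 33.40°
n_0 = (-0.3576, +0.9339)
n_1 = (-0.9262, +0.3771)
n_2 = (-0.9470, -0.3211)
n_3 = (-0.3101, -0.9507)
n_4 = (+0.4944, -0.8693)
n_5 = (+0.9342, -0.3569)
n_6 = (+0.6786, +0.7345)
  (0,1): δ = 133.11°  ·
  (0,2): δ = 92.22°  ·
  (0,3): δ = 39.02°  ·
  (0,4): δ = 8.67°  ✓
  (0,5): δ = 48.14°  ·
  (0,6): δ = 116.31°  ·
  (1,2): δ = 139.11°  ·
  (1,3): δ = 85.91°  ·
  (1,4): δ = 38.22°  ·
  (1,5): δ = 1.25°  ✓
  (1,6): δ = 69.42°  ·
  (2,3): δ = 126.80°  ·
  (2,4): δ = 79.10°  ·
  (2,5): δ = 39.64°  ·
  (2,6): δ = 28.54°  ✓
  (3,4): δ = 132.31°  ·
  (3,5): δ = 92.84°  ·
  (3,6): δ = 24.67°  ✓
  (4,5): δ = 140.54°  ·
  (4,6): δ = 72.36°  ·
  (5,6): δ = 111.82°  ·
antipodal pairs: 4

count = 4; pairs: (0,4), (1,5), (2,6), (3,6)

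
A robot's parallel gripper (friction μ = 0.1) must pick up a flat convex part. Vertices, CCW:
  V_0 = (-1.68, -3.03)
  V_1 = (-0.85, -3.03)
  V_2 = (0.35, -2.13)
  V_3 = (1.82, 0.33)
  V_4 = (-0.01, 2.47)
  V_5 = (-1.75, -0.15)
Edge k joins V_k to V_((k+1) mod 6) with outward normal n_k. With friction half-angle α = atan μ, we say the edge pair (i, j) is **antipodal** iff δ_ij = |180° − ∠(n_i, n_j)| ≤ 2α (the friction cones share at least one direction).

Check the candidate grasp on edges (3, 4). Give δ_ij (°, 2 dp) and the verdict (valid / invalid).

α = atan 0.1 = 5.71°;  2α = 11.42°
edge 3: e_3 = (-1.83, +2.14);  n_3 = (+0.7600, +0.6499)
edge 4: e_4 = (-1.74, -2.62);  n_4 = (-0.8330, +0.5532)
∠(n_3, n_4) = 105.88°
δ = |180° − 105.88°| = 74.12°
74.12° > 2α = 11.42°  →  invalid

δ = 74.12°, invalid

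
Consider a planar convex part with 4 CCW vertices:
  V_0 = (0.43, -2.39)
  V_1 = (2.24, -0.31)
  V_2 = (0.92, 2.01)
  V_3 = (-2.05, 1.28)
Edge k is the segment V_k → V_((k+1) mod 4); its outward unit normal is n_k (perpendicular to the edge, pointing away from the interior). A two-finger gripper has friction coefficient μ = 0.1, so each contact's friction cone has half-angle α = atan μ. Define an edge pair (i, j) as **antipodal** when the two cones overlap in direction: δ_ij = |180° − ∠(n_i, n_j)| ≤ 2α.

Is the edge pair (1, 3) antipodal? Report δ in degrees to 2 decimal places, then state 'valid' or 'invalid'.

δ = 4.41°, valid

α = atan 0.1 = 5.71°;  2α = 11.42°
edge 1: e_1 = (-1.32, +2.32);  n_1 = (+0.8692, +0.4945)
edge 3: e_3 = (+2.48, -3.67);  n_3 = (-0.8286, -0.5599)
∠(n_1, n_3) = 175.59°
δ = |180° − 175.59°| = 4.41°
4.41° ≤ 2α = 11.42°  →  valid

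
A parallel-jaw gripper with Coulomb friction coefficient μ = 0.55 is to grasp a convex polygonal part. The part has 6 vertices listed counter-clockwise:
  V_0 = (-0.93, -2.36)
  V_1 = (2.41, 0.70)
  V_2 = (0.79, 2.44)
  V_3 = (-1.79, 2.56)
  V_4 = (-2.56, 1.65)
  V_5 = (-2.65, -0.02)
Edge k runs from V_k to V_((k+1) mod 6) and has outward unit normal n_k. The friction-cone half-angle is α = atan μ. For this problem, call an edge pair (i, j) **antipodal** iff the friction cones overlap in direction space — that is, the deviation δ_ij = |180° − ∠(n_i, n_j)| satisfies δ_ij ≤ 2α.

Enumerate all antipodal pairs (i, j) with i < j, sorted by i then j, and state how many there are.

α = atan 0.55 = 28.81°;  2α = 57.62°
n_0 = (+0.6755, -0.7373)
n_1 = (+0.7319, +0.6814)
n_2 = (+0.0465, +0.9989)
n_3 = (-0.7634, +0.6459)
n_4 = (-0.9986, +0.0538)
n_5 = (-0.8057, -0.5923)
  (0,1): δ = 89.54°  ·
  (0,2): δ = 45.16°  ✓
  (0,3): δ = 7.27°  ✓
  (0,4): δ = 44.42°  ✓
  (0,5): δ = 83.82°  ·
  (1,2): δ = 135.62°  ·
  (1,3): δ = 83.19°  ·
  (1,4): δ = 46.04°  ✓
  (1,5): δ = 6.64°  ✓
  (2,3): δ = 127.57°  ·
  (2,4): δ = 90.42°  ·
  (2,5): δ = 51.02°  ✓
  (3,4): δ = 142.85°  ·
  (3,5): δ = 103.45°  ·
  (4,5): δ = 140.60°  ·
antipodal pairs: 6

count = 6; pairs: (0,2), (0,3), (0,4), (1,4), (1,5), (2,5)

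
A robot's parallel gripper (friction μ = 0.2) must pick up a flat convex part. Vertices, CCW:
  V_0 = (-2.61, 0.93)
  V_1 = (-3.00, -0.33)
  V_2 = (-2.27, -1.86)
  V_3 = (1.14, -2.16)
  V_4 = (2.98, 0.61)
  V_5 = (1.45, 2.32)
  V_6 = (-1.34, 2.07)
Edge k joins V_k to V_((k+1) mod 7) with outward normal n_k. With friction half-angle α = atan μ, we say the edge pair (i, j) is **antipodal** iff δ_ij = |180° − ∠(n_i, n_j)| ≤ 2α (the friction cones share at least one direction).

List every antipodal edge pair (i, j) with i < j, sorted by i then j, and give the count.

α = atan 0.2 = 11.31°;  2α = 22.62°
n_0 = (-0.9553, +0.2957)
n_1 = (-0.9025, -0.4306)
n_2 = (-0.0876, -0.9962)
n_3 = (+0.8330, -0.5533)
n_4 = (+0.7452, +0.6668)
n_5 = (-0.0892, +0.9960)
n_6 = (-0.6680, +0.7442)
  (0,1): δ = 137.29°  ·
  (0,2): δ = 77.83°  ·
  (0,3): δ = 16.40°  ✓
  (0,4): δ = 59.02°  ·
  (0,5): δ = 112.32°  ·
  (0,6): δ = 149.11°  ·
  (1,2): δ = 120.53°  ·
  (1,3): δ = 59.10°  ·
  (1,4): δ = 16.31°  ✓
  (1,5): δ = 69.61°  ·
  (1,6): δ = 106.41°  ·
  (2,3): δ = 118.57°  ·
  (2,4): δ = 43.15°  ·
  (2,5): δ = 10.15°  ✓
  (2,6): δ = 46.94°  ·
  (3,4): δ = 104.59°  ·
  (3,5): δ = 51.29°  ·
  (3,6): δ = 14.49°  ✓
  (4,5): δ = 126.70°  ·
  (4,6): δ = 89.91°  ·
  (5,6): δ = 143.21°  ·
antipodal pairs: 4

count = 4; pairs: (0,3), (1,4), (2,5), (3,6)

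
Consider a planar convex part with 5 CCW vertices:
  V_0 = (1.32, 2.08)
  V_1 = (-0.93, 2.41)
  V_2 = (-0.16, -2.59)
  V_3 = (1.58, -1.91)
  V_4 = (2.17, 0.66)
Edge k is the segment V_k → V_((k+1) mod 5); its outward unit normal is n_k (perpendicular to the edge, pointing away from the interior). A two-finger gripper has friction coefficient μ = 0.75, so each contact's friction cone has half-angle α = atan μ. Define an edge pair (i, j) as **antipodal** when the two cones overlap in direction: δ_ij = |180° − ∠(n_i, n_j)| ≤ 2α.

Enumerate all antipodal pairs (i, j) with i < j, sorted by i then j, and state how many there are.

count = 4; pairs: (0,1), (0,2), (1,3), (1,4)

α = atan 0.75 = 36.87°;  2α = 73.74°
n_0 = (+0.1451, +0.9894)
n_1 = (-0.9883, -0.1522)
n_2 = (+0.3640, -0.9314)
n_3 = (+0.9746, -0.2238)
n_4 = (+0.8580, +0.5136)
  (0,1): δ = 72.90°  ✓
  (0,2): δ = 29.69°  ✓
  (0,3): δ = 85.41°  ·
  (0,4): δ = 129.25°  ·
  (1,2): δ = 77.41°  ·
  (1,3): δ = 21.68°  ✓
  (1,4): δ = 22.15°  ✓
  (2,3): δ = 124.28°  ·
  (2,4): δ = 80.44°  ·
  (3,4): δ = 136.17°  ·
antipodal pairs: 4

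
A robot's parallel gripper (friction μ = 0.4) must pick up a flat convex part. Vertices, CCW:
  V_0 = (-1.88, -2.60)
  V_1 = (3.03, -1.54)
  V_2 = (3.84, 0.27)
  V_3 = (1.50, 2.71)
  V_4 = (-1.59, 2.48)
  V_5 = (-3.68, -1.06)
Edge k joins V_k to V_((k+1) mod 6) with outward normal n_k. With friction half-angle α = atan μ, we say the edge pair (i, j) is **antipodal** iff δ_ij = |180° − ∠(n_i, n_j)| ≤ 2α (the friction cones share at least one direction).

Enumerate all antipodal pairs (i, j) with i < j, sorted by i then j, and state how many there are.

α = atan 0.4 = 21.80°;  2α = 43.60°
n_0 = (+0.2110, -0.9775)
n_1 = (+0.9128, -0.4085)
n_2 = (+0.7217, +0.6922)
n_3 = (-0.0742, +0.9972)
n_4 = (-0.8611, +0.5084)
n_5 = (-0.6501, -0.7599)
  (0,1): δ = 126.29°  ·
  (0,2): δ = 58.38°  ·
  (0,3): δ = 7.93°  ✓
  (0,4): δ = 47.26°  ·
  (0,5): δ = 127.27°  ·
  (1,2): δ = 112.09°  ·
  (1,3): δ = 61.63°  ·
  (1,4): δ = 6.45°  ✓
  (1,5): δ = 73.56°  ·
  (2,3): δ = 129.54°  ·
  (2,4): δ = 74.36°  ·
  (2,5): δ = 5.65°  ✓
  (3,4): δ = 124.81°  ·
  (3,5): δ = 44.81°  ·
  (4,5): δ = 99.99°  ·
antipodal pairs: 3

count = 3; pairs: (0,3), (1,4), (2,5)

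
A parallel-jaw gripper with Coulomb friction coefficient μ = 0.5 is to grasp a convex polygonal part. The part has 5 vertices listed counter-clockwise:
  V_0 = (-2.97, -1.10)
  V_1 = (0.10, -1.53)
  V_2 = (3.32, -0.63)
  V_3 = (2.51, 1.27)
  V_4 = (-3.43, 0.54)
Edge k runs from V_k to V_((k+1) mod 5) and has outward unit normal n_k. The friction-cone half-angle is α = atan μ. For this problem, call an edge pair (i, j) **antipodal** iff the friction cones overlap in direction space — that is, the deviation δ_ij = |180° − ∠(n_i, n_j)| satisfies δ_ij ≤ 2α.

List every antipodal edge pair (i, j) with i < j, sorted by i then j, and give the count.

α = atan 0.5 = 26.57°;  2α = 53.13°
n_0 = (-0.1387, -0.9903)
n_1 = (+0.2692, -0.9631)
n_2 = (+0.9199, +0.3922)
n_3 = (-0.1220, +0.9925)
n_4 = (-0.9628, -0.2701)
  (0,1): δ = 156.41°  ·
  (0,2): δ = 58.94°  ·
  (0,3): δ = 14.98°  ✓
  (0,4): δ = 113.64°  ·
  (1,2): δ = 82.53°  ·
  (1,3): δ = 8.61°  ✓
  (1,4): δ = 90.05°  ·
  (2,3): δ = 106.08°  ·
  (2,4): δ = 7.42°  ✓
  (3,4): δ = 81.34°  ·
antipodal pairs: 3

count = 3; pairs: (0,3), (1,3), (2,4)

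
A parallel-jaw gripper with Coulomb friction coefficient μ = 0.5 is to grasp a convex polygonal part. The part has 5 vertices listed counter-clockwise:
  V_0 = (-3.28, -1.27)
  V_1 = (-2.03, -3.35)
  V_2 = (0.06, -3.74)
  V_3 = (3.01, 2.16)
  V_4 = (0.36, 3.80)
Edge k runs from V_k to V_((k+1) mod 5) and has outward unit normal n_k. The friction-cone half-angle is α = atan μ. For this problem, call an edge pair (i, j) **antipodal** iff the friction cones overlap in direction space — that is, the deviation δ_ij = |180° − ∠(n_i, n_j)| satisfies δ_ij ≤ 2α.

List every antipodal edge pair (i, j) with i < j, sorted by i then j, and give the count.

α = atan 0.5 = 26.57°;  2α = 53.13°
n_0 = (-0.8571, -0.5151)
n_1 = (-0.1834, -0.9830)
n_2 = (+0.8944, -0.4472)
n_3 = (+0.5262, +0.8503)
n_4 = (-0.8123, +0.5832)
  (0,1): δ = 131.57°  ·
  (0,2): δ = 57.57°  ·
  (0,3): δ = 27.24°  ✓
  (0,4): δ = 113.32°  ·
  (1,2): δ = 106.00°  ·
  (1,3): δ = 21.18°  ✓
  (1,4): δ = 64.89°  ·
  (2,3): δ = 95.19°  ·
  (2,4): δ = 9.11°  ✓
  (3,4): δ = 93.92°  ·
antipodal pairs: 3

count = 3; pairs: (0,3), (1,3), (2,4)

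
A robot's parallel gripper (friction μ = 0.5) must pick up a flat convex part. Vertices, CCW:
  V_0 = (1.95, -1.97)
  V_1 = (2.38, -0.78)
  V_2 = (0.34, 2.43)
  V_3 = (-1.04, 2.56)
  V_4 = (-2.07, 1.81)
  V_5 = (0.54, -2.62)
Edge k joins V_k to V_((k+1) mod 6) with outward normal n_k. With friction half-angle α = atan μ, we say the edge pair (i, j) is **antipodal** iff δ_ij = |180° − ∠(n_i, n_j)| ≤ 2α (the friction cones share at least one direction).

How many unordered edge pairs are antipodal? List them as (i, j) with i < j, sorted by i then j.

α = atan 0.5 = 26.57°;  2α = 53.13°
n_0 = (+0.9405, -0.3398)
n_1 = (+0.8440, +0.5364)
n_2 = (+0.0938, +0.9956)
n_3 = (-0.5886, +0.8084)
n_4 = (-0.8616, -0.5076)
n_5 = (+0.4186, -0.9081)
  (0,1): δ = 127.70°  ·
  (0,2): δ = 75.51°  ·
  (0,3): δ = 34.07°  ✓
  (0,4): δ = 50.37°  ✓
  (0,5): δ = 134.62°  ·
  (1,2): δ = 127.82°  ·
  (1,3): δ = 86.38°  ·
  (1,4): δ = 1.93°  ✓
  (1,5): δ = 82.31°  ·
  (2,3): δ = 138.56°  ·
  (2,4): δ = 54.11°  ·
  (2,5): δ = 30.13°  ✓
  (3,4): δ = 95.56°  ·
  (3,5): δ = 11.31°  ✓
  (4,5): δ = 95.76°  ·
antipodal pairs: 5

count = 5; pairs: (0,3), (0,4), (1,4), (2,5), (3,5)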